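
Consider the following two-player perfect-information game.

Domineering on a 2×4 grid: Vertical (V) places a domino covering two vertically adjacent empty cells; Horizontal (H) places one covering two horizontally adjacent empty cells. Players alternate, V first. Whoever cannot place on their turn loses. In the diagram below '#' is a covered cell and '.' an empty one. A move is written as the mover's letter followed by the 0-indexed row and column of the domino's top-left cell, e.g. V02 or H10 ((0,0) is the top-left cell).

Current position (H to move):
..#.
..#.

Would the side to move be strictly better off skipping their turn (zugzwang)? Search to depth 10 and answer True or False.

ply 1, H at ..#./..#. | H00=+1→###./..#.*; H10=+1→..#./###.
ply 2, V at ###./..#. | V03=-1→####/..##*
ply 3, H at ####/..## | H10=+1→####/####*
ply 4: ####/#### is terminal -1 (V); from ..#./..#. depth 10
suppose H passes — search the same position with V to move:
pass> ply 1, V at ..#./..#. | V00=+1→#.#./#.#.*; V01=+1→.##./.##.; V03=-1→..##/..##
pass> ply 2: #.#./#.#. is terminal -1 (H); from ..#./..#. depth 10
for H: play +1, pass -1

zugzwang(..#./..#., H) = False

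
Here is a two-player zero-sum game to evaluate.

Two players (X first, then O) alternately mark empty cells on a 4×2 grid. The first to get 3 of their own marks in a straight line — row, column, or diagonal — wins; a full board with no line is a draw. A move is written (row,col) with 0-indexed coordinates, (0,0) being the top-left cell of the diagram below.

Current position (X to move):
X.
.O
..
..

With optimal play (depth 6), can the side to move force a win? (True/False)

p1 X@[X./.O/../..]: (0,1)[XX/.O/../..]+0* (1,0)[X./XO/../..]+0 (2,0)[X./.O/X./..]+0 (2,1)[X./.O/.X/..]+0 (3,0)[X./.O/../X.]-1 (3,1)[X./.O/../.X]+0
p2 O@[XX/.O/../..]: (1,0)[XX/OO/../..]+0* (2,0)[XX/.O/O./..]+0 (2,1)[XX/.O/.O/..]+0 (3,0)[XX/.O/../O.]+0 (3,1)[XX/.O/../.O]+0
p3 X@[XX/OO/../..]: (2,0)[XX/OO/X./..]+0* (2,1)[XX/OO/.X/..]+0 (3,0)[XX/OO/../X.]+0 (3,1)[XX/OO/../.X]+0
p4 O@[XX/OO/X./..]: (2,1)[XX/OO/XO/..]+0* (3,0)[XX/OO/X./O.]+0 (3,1)[XX/OO/X./.O]+0
p5 X@[XX/OO/XO/..]: (3,0)[XX/OO/XO/X.]-1 (3,1)[XX/OO/XO/.X]+0*
p6 O@[XX/OO/XO/.X]: (3,0)[XX/OO/XO/OX]+0*
p7 X@[XX/OO/XO/OX] terminal +0; root [X./.O/../..] d6

X winning at [X./.O/../..]: False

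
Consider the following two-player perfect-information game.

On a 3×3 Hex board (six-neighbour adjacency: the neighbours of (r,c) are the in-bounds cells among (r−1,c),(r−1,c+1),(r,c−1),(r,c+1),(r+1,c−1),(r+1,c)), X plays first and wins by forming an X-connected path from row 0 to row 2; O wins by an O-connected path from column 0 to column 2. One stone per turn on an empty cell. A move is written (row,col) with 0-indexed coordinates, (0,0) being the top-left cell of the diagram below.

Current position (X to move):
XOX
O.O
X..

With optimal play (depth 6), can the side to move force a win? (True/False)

X winning at [XOX/O.O/X..]: True

p1 X@[XOX/O.O/X..]: (1,1)[XOX/OXO/X..]+1* (2,1)[XOX/O.O/XX.]-1 (2,2)[XOX/O.O/X.X]-1
p2 O@[XOX/OXO/X..] terminal -1; root [XOX/O.O/X..] d6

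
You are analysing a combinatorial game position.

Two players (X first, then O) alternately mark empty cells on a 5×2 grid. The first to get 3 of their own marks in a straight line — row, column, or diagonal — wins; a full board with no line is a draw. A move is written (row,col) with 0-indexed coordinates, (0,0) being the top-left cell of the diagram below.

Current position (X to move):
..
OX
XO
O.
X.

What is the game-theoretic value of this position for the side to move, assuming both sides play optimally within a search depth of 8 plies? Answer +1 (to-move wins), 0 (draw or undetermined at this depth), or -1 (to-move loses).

value(../OX/XO/O./X., X) = 0

p1 X@[../OX/XO/O./X.]: (0,0)[X./OX/XO/O./X.]+0* (0,1)[.X/OX/XO/O./X.]+0 (3,1)[../OX/XO/OX/X.]+0 (4,1)[../OX/XO/O./XX]+0
p2 O@[X./OX/XO/O./X.]: (0,1)[XO/OX/XO/O./X.]+0* (3,1)[X./OX/XO/OO/X.]+0 (4,1)[X./OX/XO/O./XO]+0
p3 X@[XO/OX/XO/O./X.]: (3,1)[XO/OX/XO/OX/X.]+0* (4,1)[XO/OX/XO/O./XX]+0
p4 O@[XO/OX/XO/OX/X.]: (4,1)[XO/OX/XO/OX/XO]+0*
p5 X@[XO/OX/XO/OX/XO] terminal +0; root [../OX/XO/O./X.] d8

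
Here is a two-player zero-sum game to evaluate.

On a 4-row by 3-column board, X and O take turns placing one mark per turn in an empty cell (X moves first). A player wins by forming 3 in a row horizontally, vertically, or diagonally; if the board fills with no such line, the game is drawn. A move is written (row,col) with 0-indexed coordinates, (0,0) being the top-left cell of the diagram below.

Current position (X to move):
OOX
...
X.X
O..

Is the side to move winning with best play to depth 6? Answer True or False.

X winning at [OOX/.../X.X/O..]: True

ply 1, X at OOX/.../X.X/O.. | (1,0)=+1→OOX/X../X.X/O..*; (1,1)=+1→OOX/.X./X.X/O..; (1,2)=+1→OOX/..X/X.X/O..; (2,1)=+1→OOX/.../XXX/O..; (3,1)=+1→OOX/.../X.X/OX.; (3,2)=+1→OOX/.../X.X/O.X
ply 2, O at OOX/X../X.X/O.. | (1,1)=-1→OOX/XO./X.X/O..*; (1,2)=-1→OOX/X.O/X.X/O..; (2,1)=-1→OOX/X../XOX/O..; (3,1)=-1→OOX/X../X.X/OO.; (3,2)=-1→OOX/X../X.X/O.O
ply 3, X at OOX/XO./X.X/O.. | (1,2)=+1→OOX/XOX/X.X/O..*; (2,1)=+1→OOX/XO./XXX/O..; (3,1)=-1→OOX/XO./X.X/OX.; (3,2)=-1→OOX/XO./X.X/O.X
ply 4: OOX/XOX/X.X/O.. is terminal -1 (O); from OOX/.../X.X/O.. depth 6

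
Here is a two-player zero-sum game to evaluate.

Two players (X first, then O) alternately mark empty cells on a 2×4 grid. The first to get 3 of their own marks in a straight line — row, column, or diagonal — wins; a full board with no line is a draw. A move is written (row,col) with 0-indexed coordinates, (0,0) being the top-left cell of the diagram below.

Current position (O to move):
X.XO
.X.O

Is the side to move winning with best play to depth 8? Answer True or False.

O winning at [X.XO/.X.O]: False

p1 O@[X.XO/.X.O]: (0,1)[XOXO/.X.O]+0* (1,0)[X.XO/OX.O]-1 (1,2)[X.XO/.XOO]-1
p2 X@[XOXO/.X.O]: (1,0)[XOXO/XX.O]+0* (1,2)[XOXO/.XXO]+0
p3 O@[XOXO/XX.O]: (1,2)[XOXO/XXOO]+0*
p4 X@[XOXO/XXOO] terminal +0; root [X.XO/.X.O] d8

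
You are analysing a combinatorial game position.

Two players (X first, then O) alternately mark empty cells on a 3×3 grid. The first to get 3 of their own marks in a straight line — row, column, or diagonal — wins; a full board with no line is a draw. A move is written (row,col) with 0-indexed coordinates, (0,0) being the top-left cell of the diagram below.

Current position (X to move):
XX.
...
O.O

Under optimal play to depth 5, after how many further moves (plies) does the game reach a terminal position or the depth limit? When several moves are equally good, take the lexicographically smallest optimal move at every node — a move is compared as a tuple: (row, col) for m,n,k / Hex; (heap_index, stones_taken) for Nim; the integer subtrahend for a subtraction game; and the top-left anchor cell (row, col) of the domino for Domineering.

PV length from [XX./.../O.O]: 1 ply

ply 1, X at XX./.../O.O | (0,2)=+1→XXX/.../O.O*; (1,0)=-1→XX./X../O.O; (1,1)=-1→XX./.X./O.O; (1,2)=-1→XX./..X/O.O; (2,1)=+1→XX./.../OXO
ply 2: XXX/.../O.O is terminal -1 (O); from XX./.../O.O depth 5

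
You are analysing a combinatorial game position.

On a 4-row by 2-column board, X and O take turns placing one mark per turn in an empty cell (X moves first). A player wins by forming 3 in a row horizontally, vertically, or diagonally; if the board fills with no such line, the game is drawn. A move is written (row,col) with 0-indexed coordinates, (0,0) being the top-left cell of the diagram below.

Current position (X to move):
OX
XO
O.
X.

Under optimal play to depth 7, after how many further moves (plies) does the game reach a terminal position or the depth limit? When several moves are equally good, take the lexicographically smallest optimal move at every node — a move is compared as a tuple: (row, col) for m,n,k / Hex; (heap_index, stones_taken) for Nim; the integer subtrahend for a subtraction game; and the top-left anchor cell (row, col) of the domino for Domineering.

[OX/XO/O./X.] X move#1: (2,1):+0/OX/XO/OX/X.*, (3,1):+0/OX/XO/O./XX
[OX/XO/OX/X.] O move#2: (3,1):+0/OX/XO/OX/XO*
[OX/XO/OX/XO] end (terminal +0, X#3); searched OX/XO/O./X. to 7

PV length from [OX/XO/O./X.]: 2 plies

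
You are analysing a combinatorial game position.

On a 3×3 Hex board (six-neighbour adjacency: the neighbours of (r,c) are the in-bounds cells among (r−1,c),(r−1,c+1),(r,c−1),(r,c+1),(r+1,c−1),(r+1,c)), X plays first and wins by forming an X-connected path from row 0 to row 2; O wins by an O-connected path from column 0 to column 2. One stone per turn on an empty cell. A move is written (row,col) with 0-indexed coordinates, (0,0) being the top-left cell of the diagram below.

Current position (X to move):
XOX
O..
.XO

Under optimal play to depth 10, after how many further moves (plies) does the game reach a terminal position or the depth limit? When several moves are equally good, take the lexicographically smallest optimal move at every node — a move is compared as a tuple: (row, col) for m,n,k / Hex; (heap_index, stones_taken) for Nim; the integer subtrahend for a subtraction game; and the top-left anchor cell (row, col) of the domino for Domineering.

PV length from [XOX/O../.XO]: 1 ply

p1 X@[XOX/O../.XO]: (1,1)[XOX/OX./.XO]+1* (1,2)[XOX/O.X/.XO]+1 (2,0)[XOX/O../XXO]+1
p2 O@[XOX/OX./.XO] terminal -1; root [XOX/O../.XO] d10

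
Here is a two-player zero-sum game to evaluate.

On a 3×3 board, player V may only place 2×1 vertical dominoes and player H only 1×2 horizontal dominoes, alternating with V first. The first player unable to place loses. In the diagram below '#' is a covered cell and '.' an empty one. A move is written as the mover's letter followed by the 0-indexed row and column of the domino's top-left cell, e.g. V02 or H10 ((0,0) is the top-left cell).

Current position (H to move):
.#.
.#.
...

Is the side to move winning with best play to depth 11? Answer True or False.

ply 1, H at .#./.#./... | H20=-1→.#./.#./##.*; H21=-1→.#./.#./.##
ply 2, V at .#./.#./##. | V00=+1→##./##./##.*; V02=+1→.##/.##/##.; V12=+1→.#./.##/###
ply 3: ##./##./##. is terminal -1 (H); from .#./.#./... depth 11

H winning at [.#./.#./...]: False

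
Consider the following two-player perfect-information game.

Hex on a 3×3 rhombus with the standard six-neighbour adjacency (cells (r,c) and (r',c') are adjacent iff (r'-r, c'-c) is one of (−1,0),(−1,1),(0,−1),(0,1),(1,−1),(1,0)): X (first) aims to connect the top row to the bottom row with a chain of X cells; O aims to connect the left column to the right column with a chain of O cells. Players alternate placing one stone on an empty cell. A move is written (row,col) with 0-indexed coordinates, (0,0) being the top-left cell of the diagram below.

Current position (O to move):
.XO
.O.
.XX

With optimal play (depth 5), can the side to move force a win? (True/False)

O winning at [.XO/.O./.XX]: True

p1 O@[.XO/.O./.XX]: (0,0)[OXO/.O./.XX]+1* (1,0)[.XO/OO./.XX]+1 (1,2)[.XO/.OO/.XX]+1 (2,0)[.XO/.O./OXX]+1
p2 X@[OXO/.O./.XX]: (1,0)[OXO/XO./.XX]-1* (1,2)[OXO/.OX/.XX]-1 (2,0)[OXO/.O./XXX]-1
p3 O@[OXO/XO./.XX]: (1,2)[OXO/XOO/.XX]-1 (2,0)[OXO/XO./OXX]+1*
p4 X@[OXO/XO./OXX] terminal -1; root [.XO/.O./.XX] d5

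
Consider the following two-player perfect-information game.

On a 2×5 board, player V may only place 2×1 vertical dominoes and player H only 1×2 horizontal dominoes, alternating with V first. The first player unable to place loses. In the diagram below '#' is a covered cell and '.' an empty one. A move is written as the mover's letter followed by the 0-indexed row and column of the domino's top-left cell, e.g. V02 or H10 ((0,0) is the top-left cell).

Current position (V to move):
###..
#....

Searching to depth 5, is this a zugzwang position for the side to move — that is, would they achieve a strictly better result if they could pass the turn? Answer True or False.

ply 1, V at ###../#.... | V03=+1→####./#..#.*; V04=-1→###.#/#...#
ply 2, H at ####./#..#. | H11=-1→####./####.*
ply 3, V at ####./####. | V04=+1→#####/#####*
ply 4: #####/##### is terminal -1 (H); from ###../#.... depth 5
pass branch (H moves first from the same position):
  | ply 1, H at ###../#.... | H03=+1→#####/#....*; H11=-1→###../###..; H12=-1→###../#.##.; H13=+1→###../#..##
  | ply 2: #####/#.... is terminal -1 (V); from ###../#.... depth 5
V moving scores +1; V passing scores -1

zugzwang(###../#...., V) = False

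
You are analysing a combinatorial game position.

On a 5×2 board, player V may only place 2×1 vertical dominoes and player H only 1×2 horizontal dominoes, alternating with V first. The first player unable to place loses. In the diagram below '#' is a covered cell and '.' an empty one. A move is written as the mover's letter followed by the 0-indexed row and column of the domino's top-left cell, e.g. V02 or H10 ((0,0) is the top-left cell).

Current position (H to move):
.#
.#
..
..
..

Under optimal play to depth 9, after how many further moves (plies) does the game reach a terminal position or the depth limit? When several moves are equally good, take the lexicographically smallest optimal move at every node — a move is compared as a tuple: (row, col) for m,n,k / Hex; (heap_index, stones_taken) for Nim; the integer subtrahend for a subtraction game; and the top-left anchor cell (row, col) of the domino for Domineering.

ply 1, H at .#/.#/../../.. | H20=-1→.#/.#/##/../..; H30=+1→.#/.#/../##/..*; H40=-1→.#/.#/../../##
ply 2, V at .#/.#/../##/.. | V00=-1→##/##/../##/..*; V10=-1→.#/##/#./##/..
ply 3, H at ##/##/../##/.. | H20=+1→##/##/##/##/..*; H40=+1→##/##/../##/##
ply 4: ##/##/##/##/.. is terminal -1 (V); from .#/.#/../../.. depth 9

PV length from [.#/.#/../../..]: 3 plies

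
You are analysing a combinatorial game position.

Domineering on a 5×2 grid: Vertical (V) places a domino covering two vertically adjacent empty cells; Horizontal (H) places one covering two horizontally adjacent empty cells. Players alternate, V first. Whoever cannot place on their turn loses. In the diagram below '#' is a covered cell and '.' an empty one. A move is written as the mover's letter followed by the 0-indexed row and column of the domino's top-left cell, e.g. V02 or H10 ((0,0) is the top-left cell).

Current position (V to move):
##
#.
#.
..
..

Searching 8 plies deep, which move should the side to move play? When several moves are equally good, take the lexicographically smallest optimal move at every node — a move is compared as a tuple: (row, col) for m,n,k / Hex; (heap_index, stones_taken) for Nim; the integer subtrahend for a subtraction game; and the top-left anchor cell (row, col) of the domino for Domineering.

ply 1, V at ##/#./#./../.. | V11=-1→##/##/##/../..; V21=-1→##/#./##/.#/..; V30=+1→##/#./#./#./#.*; V31=+1→##/#./#./.#/.#
ply 2: ##/#./#./#./#. is terminal -1 (H); from ##/#./#./../.. depth 8

V's best at [##/#./#./../..]: V30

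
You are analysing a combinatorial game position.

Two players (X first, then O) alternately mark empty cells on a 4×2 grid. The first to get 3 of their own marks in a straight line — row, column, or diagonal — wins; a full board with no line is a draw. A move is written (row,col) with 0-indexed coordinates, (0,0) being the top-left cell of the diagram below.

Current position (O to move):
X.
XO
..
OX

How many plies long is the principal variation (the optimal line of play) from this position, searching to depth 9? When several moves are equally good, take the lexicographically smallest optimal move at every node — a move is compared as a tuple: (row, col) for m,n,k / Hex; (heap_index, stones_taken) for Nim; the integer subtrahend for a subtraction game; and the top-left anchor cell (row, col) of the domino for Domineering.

PV length from [X./XO/../OX]: 3 plies

[X./XO/../OX] O move#1: (0,1):-1/XO/XO/../OX, (2,0):+0/X./XO/O./OX*, (2,1):-1/X./XO/.O/OX
[X./XO/O./OX] X move#2: (0,1):+0/XX/XO/O./OX*, (2,1):+0/X./XO/OX/OX
[XX/XO/O./OX] O move#3: (2,1):+0/XX/XO/OO/OX*
[XX/XO/OO/OX] end (terminal +0, X#4); searched X./XO/../OX to 9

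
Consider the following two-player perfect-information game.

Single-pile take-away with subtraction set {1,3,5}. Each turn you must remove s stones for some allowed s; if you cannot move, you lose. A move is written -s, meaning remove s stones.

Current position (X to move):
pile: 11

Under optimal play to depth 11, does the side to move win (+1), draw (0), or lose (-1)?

value(11, X) = +1

[11] X move#1: -1:+1/10*, -3:+1/8, -5:+1/6
[10] O move#2: -1:-1/9*, -3:-1/7, -5:-1/5
[9] X move#3: -1:+1/8*, -3:+1/6, -5:+1/4
[8] O move#4: -1:-1/7*, -3:-1/5, -5:-1/3
[7] X move#5: -1:+1/6*, -3:+1/4, -5:+1/2
[6] O move#6: -1:-1/5*, -3:-1/3, -5:-1/1
[5] X move#7: -1:+1/4*, -3:+1/2, -5:+1/0
[4] O move#8: -1:-1/3*, -3:-1/1
[3] X move#9: -1:+1/2*, -3:+1/0
[2] O move#10: -1:-1/1*
[1] X move#11: -1:+1/0*
[0] end (terminal -1, O#12); searched 11 to 11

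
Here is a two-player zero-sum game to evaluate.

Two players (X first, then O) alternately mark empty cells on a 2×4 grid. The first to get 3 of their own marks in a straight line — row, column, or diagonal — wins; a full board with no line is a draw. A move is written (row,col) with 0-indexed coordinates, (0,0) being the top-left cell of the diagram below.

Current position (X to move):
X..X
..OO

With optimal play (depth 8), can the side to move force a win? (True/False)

[X..X/..OO] X move#1: (0,1):-1/XX.X/..OO, (0,2):-1/X.XX/..OO, (1,0):-1/X..X/X.OO, (1,1):+0/X..X/.XOO*
[X..X/.XOO] O move#2: (0,1):+0/XO.X/.XOO*, (0,2):+0/X.OX/.XOO, (1,0):+0/X..X/OXOO
[XO.X/.XOO] X move#3: (0,2):+0/XOXX/.XOO*, (1,0):+0/XO.X/XXOO
[XOXX/.XOO] O move#4: (1,0):+0/XOXX/OXOO*
[XOXX/OXOO] end (terminal +0, X#5); searched X..X/..OO to 8

X winning at [X..X/..OO]: False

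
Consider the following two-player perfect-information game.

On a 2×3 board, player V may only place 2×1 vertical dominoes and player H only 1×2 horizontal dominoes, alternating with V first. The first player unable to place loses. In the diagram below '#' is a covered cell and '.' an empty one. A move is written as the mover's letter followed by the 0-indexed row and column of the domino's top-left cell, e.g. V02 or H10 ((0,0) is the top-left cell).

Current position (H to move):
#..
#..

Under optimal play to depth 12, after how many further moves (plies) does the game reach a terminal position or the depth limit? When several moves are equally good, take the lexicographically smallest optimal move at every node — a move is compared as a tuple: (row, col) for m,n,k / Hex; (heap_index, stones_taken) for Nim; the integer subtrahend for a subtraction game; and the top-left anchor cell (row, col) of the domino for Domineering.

PV length from [#../#..]: 1 ply

p1 H@[#../#..]: H01[###/#..]+1* H11[#../###]+1
p2 V@[###/#..] terminal -1; root [#../#..] d12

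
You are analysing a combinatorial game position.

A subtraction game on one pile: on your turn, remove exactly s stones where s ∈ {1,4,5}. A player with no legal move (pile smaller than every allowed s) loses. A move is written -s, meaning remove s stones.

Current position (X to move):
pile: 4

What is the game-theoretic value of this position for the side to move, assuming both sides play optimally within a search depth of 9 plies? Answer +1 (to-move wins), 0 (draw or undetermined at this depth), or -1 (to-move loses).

value(4, X) = +1

p1 X@[4]: -1[3]-1 -4[0]+1*
p2 O@[0] terminal -1; root [4] d9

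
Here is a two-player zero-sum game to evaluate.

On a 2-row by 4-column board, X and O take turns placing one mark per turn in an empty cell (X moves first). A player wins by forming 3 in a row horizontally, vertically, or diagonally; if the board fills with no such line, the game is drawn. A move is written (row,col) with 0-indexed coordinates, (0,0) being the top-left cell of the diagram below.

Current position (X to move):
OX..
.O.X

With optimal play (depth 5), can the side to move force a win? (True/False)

ply 1, X at OX../.O.X | (0,2)=+0→OXX./.O.X*; (0,3)=+0→OX.X/.O.X; (1,0)=+0→OX../XO.X; (1,2)=+0→OX../.OXX
ply 2, O at OXX./.O.X | (0,3)=+0→OXXO/.O.X*; (1,0)=-1→OXX./OO.X; (1,2)=-1→OXX./.OOX
ply 3, X at OXXO/.O.X | (1,0)=+0→OXXO/XO.X*; (1,2)=+0→OXXO/.OXX
ply 4, O at OXXO/XO.X | (1,2)=+0→OXXO/XOOX*
ply 5: OXXO/XOOX is terminal +0 (X); from OX../.O.X depth 5

X winning at [OX../.O.X]: False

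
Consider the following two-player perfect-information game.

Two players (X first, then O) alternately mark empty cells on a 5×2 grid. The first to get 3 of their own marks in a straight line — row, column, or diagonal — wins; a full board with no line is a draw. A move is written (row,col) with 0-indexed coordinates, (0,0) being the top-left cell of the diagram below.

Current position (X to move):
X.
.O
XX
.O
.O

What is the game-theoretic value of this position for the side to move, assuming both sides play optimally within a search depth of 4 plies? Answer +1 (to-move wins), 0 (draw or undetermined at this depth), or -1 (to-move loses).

value(X./.O/XX/.O/.O, X) = +1

[X./.O/XX/.O/.O] X move#1: (0,1):+0/XX/.O/XX/.O/.O, (1,0):+1/X./XO/XX/.O/.O*, (3,0):+1/X./.O/XX/XO/.O, (4,0):+1/X./.O/XX/.O/XO
[X./XO/XX/.O/.O] end (terminal -1, O#2); searched X./.O/XX/.O/.O to 4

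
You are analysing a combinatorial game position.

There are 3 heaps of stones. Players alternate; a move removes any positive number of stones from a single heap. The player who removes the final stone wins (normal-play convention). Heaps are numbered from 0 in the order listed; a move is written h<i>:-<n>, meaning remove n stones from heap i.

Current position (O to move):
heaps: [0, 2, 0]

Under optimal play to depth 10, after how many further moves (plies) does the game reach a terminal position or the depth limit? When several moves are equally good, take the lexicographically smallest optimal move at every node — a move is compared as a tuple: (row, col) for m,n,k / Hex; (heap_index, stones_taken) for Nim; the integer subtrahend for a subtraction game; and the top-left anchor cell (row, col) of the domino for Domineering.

PV length from [(0,2,0)]: 1 ply

p1 O@[(0,2,0)]: h1:-1[(0,1,0)]-1 h1:-2[(0,0,0)]+1*
p2 X@[(0,0,0)] terminal -1; root [(0,2,0)] d10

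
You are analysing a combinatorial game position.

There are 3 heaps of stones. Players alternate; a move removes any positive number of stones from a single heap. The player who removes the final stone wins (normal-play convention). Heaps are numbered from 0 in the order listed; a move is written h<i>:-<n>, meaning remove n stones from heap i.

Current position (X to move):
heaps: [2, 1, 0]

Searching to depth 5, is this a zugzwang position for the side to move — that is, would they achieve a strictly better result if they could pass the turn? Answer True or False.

ply 1, X at (2,1,0) | h0:-1=+1→(1,1,0)*; h0:-2=-1→(0,1,0); h1:-1=-1→(2,0,0)
ply 2, O at (1,1,0) | h0:-1=-1→(0,1,0)*; h1:-1=-1→(1,0,0)
ply 3, X at (0,1,0) | h1:-1=+1→(0,0,0)*
ply 4: (0,0,0) is terminal -1 (O); from (2,1,0) depth 5
pass branch (O moves first from the same position):
  | ply 1, O at (2,1,0) | h0:-1=+1→(1,1,0)*; h0:-2=-1→(0,1,0); h1:-1=-1→(2,0,0)
  | ply 2, X at (1,1,0) | h0:-1=-1→(0,1,0)*; h1:-1=-1→(1,0,0)
  | ply 3, O at (0,1,0) | h1:-1=+1→(0,0,0)*
  | ply 4: (0,0,0) is terminal -1 (X); from (2,1,0) depth 5
X moving scores +1; X passing scores -1

zugzwang((2,1,0), X) = False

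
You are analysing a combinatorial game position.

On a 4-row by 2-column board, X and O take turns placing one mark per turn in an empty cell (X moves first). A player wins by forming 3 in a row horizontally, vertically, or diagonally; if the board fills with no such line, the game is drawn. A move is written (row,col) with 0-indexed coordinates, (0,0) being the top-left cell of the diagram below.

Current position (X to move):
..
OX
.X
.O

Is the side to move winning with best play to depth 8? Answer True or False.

X winning at [../OX/.X/.O]: True

ply 1, X at ../OX/.X/.O | (0,0)=+0→X./OX/.X/.O; (0,1)=+1→.X/OX/.X/.O*; (2,0)=+0→../OX/XX/.O; (3,0)=+0→../OX/.X/XO
ply 2: .X/OX/.X/.O is terminal -1 (O); from ../OX/.X/.O depth 8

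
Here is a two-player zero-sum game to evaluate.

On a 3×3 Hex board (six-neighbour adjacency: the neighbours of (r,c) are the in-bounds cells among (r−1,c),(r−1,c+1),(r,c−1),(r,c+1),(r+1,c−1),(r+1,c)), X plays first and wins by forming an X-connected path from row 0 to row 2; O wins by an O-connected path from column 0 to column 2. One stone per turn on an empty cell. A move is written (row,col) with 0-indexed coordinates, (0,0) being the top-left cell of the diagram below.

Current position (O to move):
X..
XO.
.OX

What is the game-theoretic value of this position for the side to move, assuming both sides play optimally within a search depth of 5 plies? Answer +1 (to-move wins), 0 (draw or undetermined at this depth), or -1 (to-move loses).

value(X../XO./.OX, O) = +1

[X../XO./.OX] O move#1: (0,1):-1/XO./XO./.OX, (0,2):-1/X.O/XO./.OX, (1,2):-1/X../XOO/.OX, (2,0):+1/X../XO./OOX*
[X../XO./OOX] X move#2: (0,1):-1/XX./XO./OOX*, (0,2):-1/X.X/XO./OOX, (1,2):-1/X../XOX/OOX
[XX./XO./OOX] O move#3: (0,2):+1/XXO/XO./OOX*, (1,2):+1/XX./XOO/OOX
[XXO/XO./OOX] end (terminal -1, X#4); searched X../XO./.OX to 5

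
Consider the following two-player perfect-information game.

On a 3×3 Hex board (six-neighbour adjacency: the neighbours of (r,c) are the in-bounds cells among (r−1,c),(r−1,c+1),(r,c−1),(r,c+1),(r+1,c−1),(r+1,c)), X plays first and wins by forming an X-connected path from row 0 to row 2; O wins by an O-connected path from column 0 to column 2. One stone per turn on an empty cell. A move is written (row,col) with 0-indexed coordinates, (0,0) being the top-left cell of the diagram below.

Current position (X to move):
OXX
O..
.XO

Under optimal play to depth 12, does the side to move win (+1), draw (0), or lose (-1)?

value(OXX/O../.XO, X) = +1

ply 1, X at OXX/O../.XO | (1,1)=+1→OXX/OX./.XO*; (1,2)=+1→OXX/O.X/.XO; (2,0)=+1→OXX/O../XXO
ply 2: OXX/OX./.XO is terminal -1 (O); from OXX/O../.XO depth 12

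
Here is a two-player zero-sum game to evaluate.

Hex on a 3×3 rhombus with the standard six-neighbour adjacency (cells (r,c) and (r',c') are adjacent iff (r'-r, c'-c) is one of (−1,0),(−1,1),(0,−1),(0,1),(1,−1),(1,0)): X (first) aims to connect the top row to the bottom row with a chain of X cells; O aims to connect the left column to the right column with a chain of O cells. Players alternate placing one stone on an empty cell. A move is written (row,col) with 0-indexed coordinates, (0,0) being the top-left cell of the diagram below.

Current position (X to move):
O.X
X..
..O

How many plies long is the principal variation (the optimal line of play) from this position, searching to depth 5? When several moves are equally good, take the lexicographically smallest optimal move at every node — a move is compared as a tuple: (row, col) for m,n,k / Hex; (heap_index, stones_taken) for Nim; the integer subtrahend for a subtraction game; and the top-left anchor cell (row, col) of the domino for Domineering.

PV length from [O.X/X../..O]: 5 plies

[O.X/X../..O] X move#1: (0,1):+1/OXX/X../..O*, (1,1):+1/O.X/XX./..O, (1,2):+1/O.X/X.X/..O, (2,0):+1/O.X/X../X.O, (2,1):+1/O.X/X../.XO
[OXX/X../..O] O move#2: (1,1):-1/OXX/XO./..O*, (1,2):-1/OXX/X.O/..O, (2,0):-1/OXX/X../O.O, (2,1):-1/OXX/X../.OO
[OXX/XO./..O] X move#3: (1,2):+1/OXX/XOX/..O*, (2,0):+1/OXX/XO./X.O, (2,1):+1/OXX/XO./.XO
[OXX/XOX/..O] O move#4: (2,0):-1/OXX/XOX/O.O*, (2,1):-1/OXX/XOX/.OO
[OXX/XOX/O.O] X move#5: (2,1):+1/OXX/XOX/OXO*
[OXX/XOX/OXO] end (terminal -1, O#6); searched O.X/X../..O to 5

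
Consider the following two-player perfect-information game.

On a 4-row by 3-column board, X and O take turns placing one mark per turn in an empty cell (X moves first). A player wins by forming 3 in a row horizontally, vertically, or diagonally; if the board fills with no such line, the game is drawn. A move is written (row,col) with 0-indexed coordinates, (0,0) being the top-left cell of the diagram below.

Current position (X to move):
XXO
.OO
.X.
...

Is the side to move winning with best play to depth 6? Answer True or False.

ply 1, X at XXO/.OO/.X./... | (1,0)=-1→XXO/XOO/.X./...*; (2,0)=-1→XXO/.OO/XX./...; (2,2)=-1→XXO/.OO/.XX/...; (3,0)=-1→XXO/.OO/.X./X..; (3,1)=-1→XXO/.OO/.X./.X.; (3,2)=-1→XXO/.OO/.X./..X
ply 2, O at XXO/XOO/.X./... | (2,0)=+1→XXO/XOO/OX./...*; (2,2)=+1→XXO/XOO/.XO/...; (3,0)=-1→XXO/XOO/.X./O..; (3,1)=-1→XXO/XOO/.X./.O.; (3,2)=-1→XXO/XOO/.X./..O
ply 3: XXO/XOO/OX./... is terminal -1 (X); from XXO/.OO/.X./... depth 6

X winning at [XXO/.OO/.X./...]: False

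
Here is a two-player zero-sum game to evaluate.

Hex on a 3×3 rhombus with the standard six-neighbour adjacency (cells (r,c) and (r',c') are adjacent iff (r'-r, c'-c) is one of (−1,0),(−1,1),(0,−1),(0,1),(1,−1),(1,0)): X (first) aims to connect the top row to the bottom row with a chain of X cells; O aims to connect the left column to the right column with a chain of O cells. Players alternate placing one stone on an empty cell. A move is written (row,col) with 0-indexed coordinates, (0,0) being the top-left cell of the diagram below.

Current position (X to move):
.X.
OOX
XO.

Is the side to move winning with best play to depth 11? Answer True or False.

[.X./OOX/XO.] X move#1: (0,0):-1/XX./OOX/XO.*, (0,2):-1/.XX/OOX/XO., (2,2):-1/.X./OOX/XOX
[XX./OOX/XO.] O move#2: (0,2):+1/XXO/OOX/XO.*, (2,2):+1/XX./OOX/XOO
[XXO/OOX/XO.] end (terminal -1, X#3); searched .X./OOX/XO. to 11

X winning at [.X./OOX/XO.]: False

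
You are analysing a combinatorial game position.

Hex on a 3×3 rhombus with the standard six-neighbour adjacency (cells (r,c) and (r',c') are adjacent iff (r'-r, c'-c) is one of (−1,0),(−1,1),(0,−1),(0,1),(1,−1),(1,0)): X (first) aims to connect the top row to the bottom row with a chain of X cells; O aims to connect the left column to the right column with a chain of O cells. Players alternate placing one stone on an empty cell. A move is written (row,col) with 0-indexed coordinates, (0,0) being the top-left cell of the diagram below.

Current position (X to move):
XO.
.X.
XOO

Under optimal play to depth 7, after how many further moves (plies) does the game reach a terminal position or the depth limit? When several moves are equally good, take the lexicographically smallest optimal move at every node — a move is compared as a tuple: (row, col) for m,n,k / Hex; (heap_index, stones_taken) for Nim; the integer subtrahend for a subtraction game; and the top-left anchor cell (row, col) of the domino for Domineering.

PV length from [XO./.X./XOO]: 1 ply

p1 X@[XO./.X./XOO]: (0,2)[XOX/.X./XOO]+1* (1,0)[XO./XX./XOO]+1 (1,2)[XO./.XX/XOO]+1
p2 O@[XOX/.X./XOO] terminal -1; root [XO./.X./XOO] d7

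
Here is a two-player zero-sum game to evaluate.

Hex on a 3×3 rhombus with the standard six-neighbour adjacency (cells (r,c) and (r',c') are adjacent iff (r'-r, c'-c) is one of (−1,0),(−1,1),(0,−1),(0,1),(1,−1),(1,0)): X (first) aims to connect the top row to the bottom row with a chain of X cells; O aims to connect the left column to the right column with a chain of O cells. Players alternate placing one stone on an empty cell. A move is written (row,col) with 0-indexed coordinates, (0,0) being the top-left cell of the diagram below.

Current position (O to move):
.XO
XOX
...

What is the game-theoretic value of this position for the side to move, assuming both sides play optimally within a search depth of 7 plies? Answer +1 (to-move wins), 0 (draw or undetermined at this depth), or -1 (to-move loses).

value(.XO/XOX/..., O) = +1

ply 1, O at .XO/XOX/... | (0,0)=-1→OXO/XOX/...; (2,0)=+1→.XO/XOX/O..*; (2,1)=-1→.XO/XOX/.O.; (2,2)=-1→.XO/XOX/..O
ply 2: .XO/XOX/O.. is terminal -1 (X); from .XO/XOX/... depth 7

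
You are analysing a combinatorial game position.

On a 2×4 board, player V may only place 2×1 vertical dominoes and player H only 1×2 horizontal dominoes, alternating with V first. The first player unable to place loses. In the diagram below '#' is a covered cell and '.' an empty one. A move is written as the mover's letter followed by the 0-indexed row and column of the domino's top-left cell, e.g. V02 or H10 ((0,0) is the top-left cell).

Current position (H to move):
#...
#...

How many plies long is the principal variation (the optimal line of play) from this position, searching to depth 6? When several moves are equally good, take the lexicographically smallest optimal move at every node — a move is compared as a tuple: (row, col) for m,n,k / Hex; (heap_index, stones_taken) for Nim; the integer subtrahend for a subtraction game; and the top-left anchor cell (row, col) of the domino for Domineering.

PV length from [#.../#...]: 3 plies

ply 1, H at #.../#... | H01=+1→###./#...*; H02=+1→#.##/#...; H11=+1→#.../###.; H12=+1→#.../#.##
ply 2, V at ###./#... | V03=-1→####/#..#*
ply 3, H at ####/#..# | H11=+1→####/####*
ply 4: ####/#### is terminal -1 (V); from #.../#... depth 6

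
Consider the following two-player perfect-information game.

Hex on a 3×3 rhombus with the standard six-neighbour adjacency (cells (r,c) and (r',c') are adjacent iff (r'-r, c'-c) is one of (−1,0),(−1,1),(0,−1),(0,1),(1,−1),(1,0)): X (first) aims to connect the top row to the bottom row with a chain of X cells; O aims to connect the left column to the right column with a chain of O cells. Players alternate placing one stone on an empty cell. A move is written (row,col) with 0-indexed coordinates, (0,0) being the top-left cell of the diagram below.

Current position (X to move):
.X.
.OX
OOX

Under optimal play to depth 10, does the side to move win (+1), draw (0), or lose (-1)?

value(.X./.OX/OOX, X) = +1

[.X./.OX/OOX] X move#1: (0,0):-1/XX./.OX/OOX, (0,2):+1/.XX/.OX/OOX*, (1,0):-1/.X./XOX/OOX
[.XX/.OX/OOX] end (terminal -1, O#2); searched .X./.OX/OOX to 10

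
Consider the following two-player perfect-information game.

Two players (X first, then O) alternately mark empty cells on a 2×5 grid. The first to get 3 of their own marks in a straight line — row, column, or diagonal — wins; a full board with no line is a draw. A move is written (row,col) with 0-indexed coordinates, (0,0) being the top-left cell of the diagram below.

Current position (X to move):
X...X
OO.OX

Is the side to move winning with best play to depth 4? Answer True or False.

X winning at [X...X/OO.OX]: False

p1 X@[X...X/OO.OX]: (0,1)[XX..X/OO.OX]-1 (0,2)[X.X.X/OO.OX]-1 (0,3)[X..XX/OO.OX]-1 (1,2)[X...X/OOXOX]+0*
p2 O@[X...X/OOXOX]: (0,1)[XO..X/OOXOX]+0* (0,2)[X.O.X/OOXOX]+0 (0,3)[X..OX/OOXOX]+0
p3 X@[XO..X/OOXOX]: (0,2)[XOX.X/OOXOX]+0* (0,3)[XO.XX/OOXOX]+0
p4 O@[XOX.X/OOXOX]: (0,3)[XOXOX/OOXOX]+0*
p5 X@[XOXOX/OOXOX] terminal +0; root [X...X/OO.OX] d4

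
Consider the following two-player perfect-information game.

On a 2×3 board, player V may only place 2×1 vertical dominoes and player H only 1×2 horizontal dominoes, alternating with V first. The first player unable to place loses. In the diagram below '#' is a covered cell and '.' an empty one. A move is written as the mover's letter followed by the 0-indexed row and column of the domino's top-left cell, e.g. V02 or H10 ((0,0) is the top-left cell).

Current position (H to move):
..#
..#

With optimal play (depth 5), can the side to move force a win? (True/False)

p1 H@[..#/..#]: H00[###/..#]+1* H10[..#/###]+1
p2 V@[###/..#] terminal -1; root [..#/..#] d5

H winning at [..#/..#]: True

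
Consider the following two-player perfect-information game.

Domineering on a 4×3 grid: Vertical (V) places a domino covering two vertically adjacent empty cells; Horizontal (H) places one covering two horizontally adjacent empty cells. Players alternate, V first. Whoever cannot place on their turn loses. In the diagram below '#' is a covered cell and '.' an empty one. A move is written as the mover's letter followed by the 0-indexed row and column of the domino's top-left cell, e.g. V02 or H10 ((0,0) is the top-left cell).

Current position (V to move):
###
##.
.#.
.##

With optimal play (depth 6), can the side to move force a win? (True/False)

V winning at [###/##./.#./.##]: True

[###/##./.#./.##] V move#1: V12:+1/###/###/.##/.##*, V20:+1/###/##./##./###
[###/###/.##/.##] end (terminal -1, H#2); searched ###/##./.#./.## to 6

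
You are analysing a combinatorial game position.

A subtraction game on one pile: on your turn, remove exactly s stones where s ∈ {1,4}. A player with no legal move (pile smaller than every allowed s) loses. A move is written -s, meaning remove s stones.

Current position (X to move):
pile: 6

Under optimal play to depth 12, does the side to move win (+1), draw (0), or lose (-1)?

p1 X@[6]: -1[5]+1* -4[2]+1
p2 O@[5]: -1[4]-1* -4[1]-1
p3 X@[4]: -1[3]-1 -4[0]+1*
p4 O@[0] terminal -1; root [6] d12

value(6, X) = +1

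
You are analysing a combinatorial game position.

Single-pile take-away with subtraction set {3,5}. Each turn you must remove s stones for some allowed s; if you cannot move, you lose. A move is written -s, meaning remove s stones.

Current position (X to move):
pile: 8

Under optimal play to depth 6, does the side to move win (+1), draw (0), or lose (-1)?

value(8, X) = -1

ply 1, X at 8 | -3=-1→5*; -5=-1→3
ply 2, O at 5 | -3=+1→2*; -5=+1→0
ply 3: 2 is terminal -1 (X); from 8 depth 6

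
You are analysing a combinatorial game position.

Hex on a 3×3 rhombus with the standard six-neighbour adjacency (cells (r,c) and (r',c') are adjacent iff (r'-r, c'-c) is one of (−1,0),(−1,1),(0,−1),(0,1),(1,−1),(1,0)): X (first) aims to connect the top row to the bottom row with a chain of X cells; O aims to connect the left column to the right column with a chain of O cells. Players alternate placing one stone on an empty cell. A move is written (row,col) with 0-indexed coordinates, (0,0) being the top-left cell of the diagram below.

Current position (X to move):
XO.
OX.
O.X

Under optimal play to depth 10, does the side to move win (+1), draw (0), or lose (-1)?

value(XO./OX./O.X, X) = +1

p1 X@[XO./OX./O.X]: (0,2)[XOX/OX./O.X]+1* (1,2)[XO./OXX/O.X]-1 (2,1)[XO./OX./OXX]-1
p2 O@[XOX/OX./O.X]: (1,2)[XOX/OXO/O.X]-1* (2,1)[XOX/OX./OOX]-1
p3 X@[XOX/OXO/O.X]: (2,1)[XOX/OXO/OXX]+1*
p4 O@[XOX/OXO/OXX] terminal -1; root [XO./OX./O.X] d10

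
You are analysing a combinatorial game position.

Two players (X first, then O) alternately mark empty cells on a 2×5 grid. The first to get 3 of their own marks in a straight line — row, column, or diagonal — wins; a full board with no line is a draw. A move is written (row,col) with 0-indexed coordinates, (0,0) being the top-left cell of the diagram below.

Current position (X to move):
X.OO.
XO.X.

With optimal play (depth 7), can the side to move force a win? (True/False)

X winning at [X.OO./XO.X.]: False

p1 X@[X.OO./XO.X.]: (0,1)[XXOO./XO.X.]-1* (0,4)[X.OOX/XO.X.]-1 (1,2)[X.OO./XOXX.]-1 (1,4)[X.OO./XO.XX]-1
p2 O@[XXOO./XO.X.]: (0,4)[XXOOO/XO.X.]+1* (1,2)[XXOO./XOOX.]+0 (1,4)[XXOO./XO.XO]+0
p3 X@[XXOOO/XO.X.] terminal -1; root [X.OO./XO.X.] d7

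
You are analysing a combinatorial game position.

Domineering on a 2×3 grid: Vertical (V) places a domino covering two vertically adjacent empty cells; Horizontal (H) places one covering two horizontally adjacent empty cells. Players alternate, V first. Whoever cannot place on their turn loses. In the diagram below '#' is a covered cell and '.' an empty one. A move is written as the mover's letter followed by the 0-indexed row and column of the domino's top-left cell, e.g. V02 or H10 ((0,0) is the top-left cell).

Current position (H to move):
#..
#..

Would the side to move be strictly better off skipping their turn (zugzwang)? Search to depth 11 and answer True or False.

zugzwang(#../#.., H) = False

p1 H@[#../#..]: H01[###/#..]+1* H11[#../###]+1
p2 V@[###/#..] terminal -1; root [#../#..] d11
if H skipped the turn, V would face:
~ p1 V@[#../#..]: V01[##./##.]+1* V02[#.#/#.#]+1
~ p2 H@[##./##.] terminal -1; root [#../#..] d11
compare (H): move=+1 vs pass=-1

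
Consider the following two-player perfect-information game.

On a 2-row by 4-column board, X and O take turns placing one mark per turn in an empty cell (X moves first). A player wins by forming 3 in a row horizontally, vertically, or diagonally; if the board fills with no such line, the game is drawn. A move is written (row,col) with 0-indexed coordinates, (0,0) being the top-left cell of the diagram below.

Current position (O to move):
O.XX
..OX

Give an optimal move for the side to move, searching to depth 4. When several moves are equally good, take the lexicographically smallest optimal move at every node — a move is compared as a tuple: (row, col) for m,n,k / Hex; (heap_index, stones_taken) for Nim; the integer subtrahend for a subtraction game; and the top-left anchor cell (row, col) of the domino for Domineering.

O's best at [O.XX/..OX]: (0,1)

[O.XX/..OX] O move#1: (0,1):+0/OOXX/..OX*, (1,0):-1/O.XX/O.OX, (1,1):-1/O.XX/.OOX
[OOXX/..OX] X move#2: (1,0):+0/OOXX/X.OX*, (1,1):+0/OOXX/.XOX
[OOXX/X.OX] O move#3: (1,1):+0/OOXX/XOOX*
[OOXX/XOOX] end (terminal +0, X#4); searched O.XX/..OX to 4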